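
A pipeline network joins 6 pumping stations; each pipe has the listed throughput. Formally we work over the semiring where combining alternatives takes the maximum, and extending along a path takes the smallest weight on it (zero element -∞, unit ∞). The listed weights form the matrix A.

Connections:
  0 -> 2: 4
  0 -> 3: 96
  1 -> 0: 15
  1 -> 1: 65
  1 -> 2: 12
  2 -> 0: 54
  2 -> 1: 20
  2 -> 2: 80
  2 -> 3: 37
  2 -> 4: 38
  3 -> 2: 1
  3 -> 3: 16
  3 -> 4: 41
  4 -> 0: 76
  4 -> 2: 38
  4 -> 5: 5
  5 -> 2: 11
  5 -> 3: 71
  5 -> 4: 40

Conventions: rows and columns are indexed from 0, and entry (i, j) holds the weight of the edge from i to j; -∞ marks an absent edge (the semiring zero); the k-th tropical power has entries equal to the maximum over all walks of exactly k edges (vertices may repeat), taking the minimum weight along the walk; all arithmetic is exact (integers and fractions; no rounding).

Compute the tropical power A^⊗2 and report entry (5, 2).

A^⊗2:
  [4, 4, 4, 16, 41, -∞]
  [15, 65, 12, 15, 12, -∞]
  [54, 20, 80, 54, 38, 5]
  [41, 1, 38, 16, 16, 5]
  [38, 20, 38, 76, 38, -∞]
  [40, 11, 38, 16, 41, 5]
Key observation: the optimum is the walk 5->4->2, with weight 40 min 38 = 38.
Optimal value attained by: walk 5->4->2.
Answer: (A^⊗2)[5][2] = 38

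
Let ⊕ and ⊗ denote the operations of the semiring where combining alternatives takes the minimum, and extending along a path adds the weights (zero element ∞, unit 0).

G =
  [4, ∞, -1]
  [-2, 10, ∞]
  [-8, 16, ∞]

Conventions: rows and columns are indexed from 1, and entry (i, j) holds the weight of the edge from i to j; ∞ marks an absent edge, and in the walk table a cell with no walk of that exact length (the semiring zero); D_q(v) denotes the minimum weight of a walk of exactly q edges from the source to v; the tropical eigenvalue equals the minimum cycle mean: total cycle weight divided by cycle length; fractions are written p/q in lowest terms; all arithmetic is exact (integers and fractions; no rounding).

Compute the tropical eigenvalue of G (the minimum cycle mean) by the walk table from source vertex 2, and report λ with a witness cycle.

q=0: [∞, 0, ∞]
q=1: [-2, 10, ∞]
q=2: [2, 20, -3]
q=3: [-11, 13, 1]
Optimal cycle mean attained by: cycle 1->3->1, total (-1) + (-8), length 2.
Answer: λ = -9/2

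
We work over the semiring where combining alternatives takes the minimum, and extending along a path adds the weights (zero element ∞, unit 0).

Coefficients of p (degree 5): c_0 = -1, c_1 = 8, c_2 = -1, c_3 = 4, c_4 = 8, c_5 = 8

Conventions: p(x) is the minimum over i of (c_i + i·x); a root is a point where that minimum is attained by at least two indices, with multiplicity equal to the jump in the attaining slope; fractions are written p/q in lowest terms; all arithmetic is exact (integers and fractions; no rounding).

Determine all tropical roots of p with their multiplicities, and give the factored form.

hull edge (i=0, c=-1) to (i=2, c=-1): slope 0, span 2
hull edge (i=2, c=-1) to (i=5, c=8): slope 3, span 3
Factored form: p(x) = 8 ⊗ (x ⊕ (-3)) ⊗ (x ⊕ (-3)) ⊗ (x ⊕ (-3)) ⊗ (x ⊕ 0) ⊗ (x ⊕ 0)
Answer: roots = -3 (mult 3), 0 (mult 2)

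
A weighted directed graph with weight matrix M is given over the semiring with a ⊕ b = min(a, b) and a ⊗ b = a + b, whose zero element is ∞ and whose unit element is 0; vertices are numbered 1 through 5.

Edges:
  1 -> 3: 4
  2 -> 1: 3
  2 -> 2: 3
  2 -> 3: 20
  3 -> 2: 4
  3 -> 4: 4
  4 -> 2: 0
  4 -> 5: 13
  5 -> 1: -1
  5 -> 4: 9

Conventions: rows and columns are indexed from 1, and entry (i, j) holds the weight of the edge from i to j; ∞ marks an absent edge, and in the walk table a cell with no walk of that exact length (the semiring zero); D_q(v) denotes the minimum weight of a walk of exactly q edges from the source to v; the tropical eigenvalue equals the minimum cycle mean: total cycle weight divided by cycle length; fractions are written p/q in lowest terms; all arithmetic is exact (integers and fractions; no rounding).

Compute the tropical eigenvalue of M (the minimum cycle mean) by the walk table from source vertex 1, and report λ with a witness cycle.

q=0: [0, ∞, ∞, ∞, ∞]
q=1: [∞, ∞, 4, ∞, ∞]
q=2: [∞, 8, ∞, 8, ∞]
q=3: [11, 8, 28, ∞, 21]
q=4: [11, 11, 15, 30, ∞]
q=5: [14, 14, 15, 19, 43]
Optimal cycle mean attained by: cycle 1->3->4->2->1, total 4 + 4 + 0 + 3, length 4.
Answer: λ = 11/4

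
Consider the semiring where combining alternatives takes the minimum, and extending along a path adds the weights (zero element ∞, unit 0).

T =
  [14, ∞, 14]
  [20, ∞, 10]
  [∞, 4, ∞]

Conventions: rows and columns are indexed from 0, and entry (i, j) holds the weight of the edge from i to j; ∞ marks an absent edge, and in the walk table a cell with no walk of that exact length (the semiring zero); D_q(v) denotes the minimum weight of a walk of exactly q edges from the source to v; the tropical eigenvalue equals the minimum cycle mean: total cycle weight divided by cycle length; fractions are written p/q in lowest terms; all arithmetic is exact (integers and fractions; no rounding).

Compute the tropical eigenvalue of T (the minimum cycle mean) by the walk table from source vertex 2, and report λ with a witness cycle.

q=0: [∞, ∞, 0]
q=1: [∞, 4, ∞]
q=2: [24, ∞, 14]
q=3: [38, 18, 38]
Optimal cycle mean attained by: cycle 1->2->1, total 10 + 4, length 2.
Answer: λ = 7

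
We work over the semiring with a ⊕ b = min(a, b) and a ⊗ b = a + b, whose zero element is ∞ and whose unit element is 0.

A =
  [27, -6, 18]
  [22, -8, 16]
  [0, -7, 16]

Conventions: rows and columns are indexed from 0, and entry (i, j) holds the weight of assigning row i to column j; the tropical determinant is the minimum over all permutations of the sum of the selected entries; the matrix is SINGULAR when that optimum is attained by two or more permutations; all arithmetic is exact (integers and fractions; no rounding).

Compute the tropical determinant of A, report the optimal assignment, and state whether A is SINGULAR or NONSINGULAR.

σ = (0, 1, 2): 27 + (-8) + 16 = 35
σ = (0, 2, 1): 27 + 16 + (-7) = 36
σ = (1, 0, 2): (-6) + 22 + 16 = 32
σ = (1, 2, 0): (-6) + 16 + 0 = 10
σ = (2, 0, 1): 18 + 22 + (-7) = 33
σ = (2, 1, 0): 18 + (-8) + 0 = 10
Optimal value attained by: σ = (1, 2, 0).
Answer: det⊕(A) = 10; verdict: SINGULAR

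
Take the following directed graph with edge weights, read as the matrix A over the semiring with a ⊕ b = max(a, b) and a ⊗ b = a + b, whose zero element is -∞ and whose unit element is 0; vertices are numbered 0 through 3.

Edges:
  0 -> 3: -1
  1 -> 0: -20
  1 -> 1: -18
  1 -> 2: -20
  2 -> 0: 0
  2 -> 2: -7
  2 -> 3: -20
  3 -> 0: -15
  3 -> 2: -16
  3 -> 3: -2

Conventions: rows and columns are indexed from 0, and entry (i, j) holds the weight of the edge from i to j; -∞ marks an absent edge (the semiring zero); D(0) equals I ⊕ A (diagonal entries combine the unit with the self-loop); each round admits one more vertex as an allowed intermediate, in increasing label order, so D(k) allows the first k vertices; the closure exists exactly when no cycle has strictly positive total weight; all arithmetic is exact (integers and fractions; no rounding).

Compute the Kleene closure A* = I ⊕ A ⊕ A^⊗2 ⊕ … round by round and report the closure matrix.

D(0):
  [0, -∞, -∞, -1]
  [-20, 0, -20, -∞]
  [0, -∞, 0, -20]
  [-15, -∞, -16, 0]
D(1):
  [0, -∞, -∞, -1]
  [-20, 0, -20, -21]
  [0, -∞, 0, -1]
  [-15, -∞, -16, 0]
D(2):
  [0, -∞, -∞, -1]
  [-20, 0, -20, -21]
  [0, -∞, 0, -1]
  [-15, -∞, -16, 0]
D(3):
  [0, -∞, -∞, -1]
  [-20, 0, -20, -21]
  [0, -∞, 0, -1]
  [-15, -∞, -16, 0]
D(4):
  [0, -∞, -17, -1]
  [-20, 0, -20, -21]
  [0, -∞, 0, -1]
  [-15, -∞, -16, 0]
Answer: A* = [[0, -∞, -17, -1], [-20, 0, -20, -21], [0, -∞, 0, -1], [-15, -∞, -16, 0]]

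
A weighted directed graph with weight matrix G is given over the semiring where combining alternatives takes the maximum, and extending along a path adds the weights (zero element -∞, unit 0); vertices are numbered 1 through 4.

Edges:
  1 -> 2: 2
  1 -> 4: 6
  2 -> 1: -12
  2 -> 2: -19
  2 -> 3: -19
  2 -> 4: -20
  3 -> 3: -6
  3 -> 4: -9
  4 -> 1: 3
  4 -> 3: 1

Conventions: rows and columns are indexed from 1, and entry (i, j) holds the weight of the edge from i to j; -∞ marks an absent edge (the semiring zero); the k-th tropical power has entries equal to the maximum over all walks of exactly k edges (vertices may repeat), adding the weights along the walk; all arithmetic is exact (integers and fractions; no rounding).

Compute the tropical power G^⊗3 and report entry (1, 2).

G^⊗2:
  [9, -17, 7, -18]
  [-17, -10, -19, -6]
  [-6, -∞, -8, -15]
  [-∞, 5, -5, 9]
G^⊗3:
  [-15, 11, 1, 15]
  [-3, -15, -5, -11]
  [-12, -4, -14, 0]
  [12, -14, 10, -14]
Key observation: the optimum is the walk 1->4->1->2, with weight 6 + 3 + 2 = 11.
Optimal value attained by: walk 1->4->1->2.
Answer: (G^⊗3)[1][2] = 11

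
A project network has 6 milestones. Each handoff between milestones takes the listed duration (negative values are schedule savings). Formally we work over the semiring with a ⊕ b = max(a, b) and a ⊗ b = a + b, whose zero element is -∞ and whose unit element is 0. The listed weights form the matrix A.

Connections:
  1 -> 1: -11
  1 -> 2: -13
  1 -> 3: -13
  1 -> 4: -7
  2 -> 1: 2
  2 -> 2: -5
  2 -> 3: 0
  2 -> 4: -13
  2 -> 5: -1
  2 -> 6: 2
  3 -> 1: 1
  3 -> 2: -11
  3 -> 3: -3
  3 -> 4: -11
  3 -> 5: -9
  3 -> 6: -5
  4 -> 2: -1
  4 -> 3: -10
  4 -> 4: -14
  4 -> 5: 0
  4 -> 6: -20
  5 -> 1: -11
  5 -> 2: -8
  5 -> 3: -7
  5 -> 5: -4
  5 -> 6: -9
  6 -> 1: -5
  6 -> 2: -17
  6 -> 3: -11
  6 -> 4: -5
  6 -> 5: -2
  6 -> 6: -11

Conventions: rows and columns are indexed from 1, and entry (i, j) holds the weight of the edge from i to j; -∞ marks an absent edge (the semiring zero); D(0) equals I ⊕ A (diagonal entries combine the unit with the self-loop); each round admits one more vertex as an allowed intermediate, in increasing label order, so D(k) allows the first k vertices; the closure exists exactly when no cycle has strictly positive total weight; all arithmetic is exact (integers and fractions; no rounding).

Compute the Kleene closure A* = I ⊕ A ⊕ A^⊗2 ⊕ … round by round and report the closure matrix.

D(0):
  [0, -13, -13, -7, -∞, -∞]
  [2, 0, 0, -13, -1, 2]
  [1, -11, 0, -11, -9, -5]
  [-∞, -1, -10, 0, 0, -20]
  [-11, -8, -7, -∞, 0, -9]
  [-5, -17, -11, -5, -2, 0]
D(1):
  [0, -13, -13, -7, -∞, -∞]
  [2, 0, 0, -5, -1, 2]
  [1, -11, 0, -6, -9, -5]
  [-∞, -1, -10, 0, 0, -20]
  [-11, -8, -7, -18, 0, -9]
  [-5, -17, -11, -5, -2, 0]
D(2):
  [0, -13, -13, -7, -14, -11]
  [2, 0, 0, -5, -1, 2]
  [1, -11, 0, -6, -9, -5]
  [1, -1, -1, 0, 0, 1]
  [-6, -8, -7, -13, 0, -6]
  [-5, -17, -11, -5, -2, 0]
D(3):
  [0, -13, -13, -7, -14, -11]
  [2, 0, 0, -5, -1, 2]
  [1, -11, 0, -6, -9, -5]
  [1, -1, -1, 0, 0, 1]
  [-6, -8, -7, -13, 0, -6]
  [-5, -17, -11, -5, -2, 0]
D(4):
  [0, -8, -8, -7, -7, -6]
  [2, 0, 0, -5, -1, 2]
  [1, -7, 0, -6, -6, -5]
  [1, -1, -1, 0, 0, 1]
  [-6, -8, -7, -13, 0, -6]
  [-4, -6, -6, -5, -2, 0]
D(5):
  [0, -8, -8, -7, -7, -6]
  [2, 0, 0, -5, -1, 2]
  [1, -7, 0, -6, -6, -5]
  [1, -1, -1, 0, 0, 1]
  [-6, -8, -7, -13, 0, -6]
  [-4, -6, -6, -5, -2, 0]
D(6):
  [0, -8, -8, -7, -7, -6]
  [2, 0, 0, -3, 0, 2]
  [1, -7, 0, -6, -6, -5]
  [1, -1, -1, 0, 0, 1]
  [-6, -8, -7, -11, 0, -6]
  [-4, -6, -6, -5, -2, 0]
Answer: A* = [[0, -8, -8, -7, -7, -6], [2, 0, 0, -3, 0, 2], [1, -7, 0, -6, -6, -5], [1, -1, -1, 0, 0, 1], [-6, -8, -7, -11, 0, -6], [-4, -6, -6, -5, -2, 0]]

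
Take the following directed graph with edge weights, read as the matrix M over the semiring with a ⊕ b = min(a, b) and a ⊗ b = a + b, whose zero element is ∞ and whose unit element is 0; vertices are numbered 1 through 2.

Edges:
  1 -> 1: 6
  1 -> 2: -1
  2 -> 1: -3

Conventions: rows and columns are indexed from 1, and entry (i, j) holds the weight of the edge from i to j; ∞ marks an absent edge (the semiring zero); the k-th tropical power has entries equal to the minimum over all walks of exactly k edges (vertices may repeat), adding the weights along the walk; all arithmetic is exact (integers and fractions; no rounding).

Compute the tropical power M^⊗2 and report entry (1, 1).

M^⊗2:
  [-4, 5]
  [3, -4]
Key observation: the optimum is the walk 1->2->1, with weight (-1) + (-3) = -4.
Optimal value attained by: walk 1->2->1.
Answer: (M^⊗2)[1][1] = -4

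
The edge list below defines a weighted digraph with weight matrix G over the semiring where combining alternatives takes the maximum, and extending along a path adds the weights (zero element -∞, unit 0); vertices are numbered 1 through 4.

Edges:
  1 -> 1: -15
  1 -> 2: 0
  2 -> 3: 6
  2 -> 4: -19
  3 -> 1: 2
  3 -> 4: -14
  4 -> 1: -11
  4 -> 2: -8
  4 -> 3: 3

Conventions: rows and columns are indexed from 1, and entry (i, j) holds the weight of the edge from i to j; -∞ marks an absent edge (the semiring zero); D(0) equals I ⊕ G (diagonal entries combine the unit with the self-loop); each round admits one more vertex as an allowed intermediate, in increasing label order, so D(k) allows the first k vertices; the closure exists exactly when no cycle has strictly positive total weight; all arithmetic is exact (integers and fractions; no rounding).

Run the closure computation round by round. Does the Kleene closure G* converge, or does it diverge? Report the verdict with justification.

D(0):
  [0, 0, -∞, -∞]
  [-∞, 0, 6, -19]
  [2, -∞, 0, -14]
  [-11, -8, 3, 0]
D(1):
  [0, 0, -∞, -∞]
  [-∞, 0, 6, -19]
  [2, 2, 0, -14]
  [-11, -8, 3, 0]
Detection: at round 2, diagonal entry (3, 3) turns strictly positive.
Key observation: the cycle 3->1->2->3 has total weight 2 + 0 + 6, which is strictly positive.
Answer: DIVERGES — positive cycle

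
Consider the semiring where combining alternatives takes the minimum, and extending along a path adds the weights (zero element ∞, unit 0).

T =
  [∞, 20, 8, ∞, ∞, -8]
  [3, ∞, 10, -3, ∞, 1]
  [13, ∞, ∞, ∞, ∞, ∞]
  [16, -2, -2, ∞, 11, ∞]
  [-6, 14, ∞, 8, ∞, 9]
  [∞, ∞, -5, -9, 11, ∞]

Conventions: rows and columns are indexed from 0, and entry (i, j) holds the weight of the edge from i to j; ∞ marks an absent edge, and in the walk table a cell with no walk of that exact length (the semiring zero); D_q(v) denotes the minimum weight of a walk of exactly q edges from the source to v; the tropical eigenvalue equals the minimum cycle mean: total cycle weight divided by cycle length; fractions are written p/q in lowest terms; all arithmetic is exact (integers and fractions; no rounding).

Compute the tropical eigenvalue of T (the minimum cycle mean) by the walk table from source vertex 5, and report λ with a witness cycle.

q=0: [∞, ∞, ∞, ∞, ∞, 0]
q=1: [∞, ∞, -5, -9, 11, ∞]
q=2: [5, -11, -11, 19, 2, 20]
q=3: [-8, 16, -1, -14, 30, -10]
q=4: [2, -16, -16, -19, -3, -16]
q=5: [-13, -21, -21, -25, -8, -15]
q=6: [-18, -27, -27, -24, -14, -21]
Optimal cycle mean attained by: cycle 0->5->3->1->0, total (-8) + (-9) + (-2) + 3, length 4.
Answer: λ = -4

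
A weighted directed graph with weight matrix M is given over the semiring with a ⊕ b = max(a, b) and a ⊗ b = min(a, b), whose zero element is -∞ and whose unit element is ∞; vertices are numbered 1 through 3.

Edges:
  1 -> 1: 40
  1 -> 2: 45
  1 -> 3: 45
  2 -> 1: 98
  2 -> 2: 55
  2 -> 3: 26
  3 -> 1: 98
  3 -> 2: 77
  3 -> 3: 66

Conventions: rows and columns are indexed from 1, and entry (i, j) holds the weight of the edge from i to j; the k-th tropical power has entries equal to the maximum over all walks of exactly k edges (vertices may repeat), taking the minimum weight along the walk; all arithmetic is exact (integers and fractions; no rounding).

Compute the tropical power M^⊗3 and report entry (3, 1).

M^⊗2:
  [45, 45, 45]
  [55, 55, 45]
  [77, 66, 66]
M^⊗3:
  [45, 45, 45]
  [55, 55, 45]
  [66, 66, 66]
Key observation: the optimum is the walk 3->3->2->1, with weight 66 min 77 min 98 = 66.
Optimal value attained by: walk 3->3->2->1.
Answer: (M^⊗3)[3][1] = 66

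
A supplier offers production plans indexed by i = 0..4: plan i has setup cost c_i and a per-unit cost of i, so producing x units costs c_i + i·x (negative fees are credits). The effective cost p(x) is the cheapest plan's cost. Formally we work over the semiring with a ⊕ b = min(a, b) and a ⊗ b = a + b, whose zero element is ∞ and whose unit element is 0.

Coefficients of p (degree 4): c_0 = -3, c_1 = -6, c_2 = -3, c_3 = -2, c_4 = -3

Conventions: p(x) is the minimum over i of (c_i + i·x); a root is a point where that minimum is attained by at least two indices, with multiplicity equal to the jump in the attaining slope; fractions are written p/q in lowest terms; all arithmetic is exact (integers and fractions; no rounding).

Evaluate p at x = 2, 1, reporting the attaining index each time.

p(2) = min(-3+0·2=-3, -6+1·2=-4, -3+2·2=1, -2+3·2=4, -3+4·2=5) = -4 (attained by i=1)
p(1) = min(-3+0·1=-3, -6+1·1=-5, -3+2·1=-1, -2+3·1=1, -3+4·1=1) = -5 (attained by i=1)
Answer: p(2) = -4; p(1) = -5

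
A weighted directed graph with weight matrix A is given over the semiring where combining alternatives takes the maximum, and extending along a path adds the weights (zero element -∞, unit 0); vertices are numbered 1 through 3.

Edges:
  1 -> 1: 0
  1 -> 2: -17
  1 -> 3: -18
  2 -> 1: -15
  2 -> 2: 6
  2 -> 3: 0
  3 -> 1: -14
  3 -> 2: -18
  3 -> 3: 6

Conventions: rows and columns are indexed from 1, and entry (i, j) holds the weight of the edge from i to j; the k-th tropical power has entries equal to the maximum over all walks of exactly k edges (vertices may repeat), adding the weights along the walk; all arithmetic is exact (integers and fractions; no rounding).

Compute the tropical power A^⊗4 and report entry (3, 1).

A^⊗2:
  [0, -11, -12]
  [-9, 12, 6]
  [-8, -12, 12]
A^⊗3:
  [0, -5, -6]
  [-3, 18, 12]
  [-2, -6, 18]
A^⊗4:
  [0, 1, 0]
  [3, 24, 18]
  [4, 0, 24]
Key observation: the optimum is the walk 3->3->3->3->1, with weight 6 + 6 + 6 + (-14) = 4.
Optimal value attained by: walk 3->3->3->3->1.
Answer: (A^⊗4)[3][1] = 4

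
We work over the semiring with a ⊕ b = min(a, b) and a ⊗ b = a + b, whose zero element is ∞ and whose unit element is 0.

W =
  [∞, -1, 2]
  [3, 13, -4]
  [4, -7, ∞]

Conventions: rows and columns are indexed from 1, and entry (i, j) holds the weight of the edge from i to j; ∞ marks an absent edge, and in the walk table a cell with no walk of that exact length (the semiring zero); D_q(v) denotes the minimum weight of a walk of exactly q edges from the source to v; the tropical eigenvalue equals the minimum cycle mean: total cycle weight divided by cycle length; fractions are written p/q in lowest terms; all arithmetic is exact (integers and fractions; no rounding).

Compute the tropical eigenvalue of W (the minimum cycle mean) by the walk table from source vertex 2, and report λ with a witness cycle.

q=0: [∞, 0, ∞]
q=1: [3, 13, -4]
q=2: [0, -11, 5]
q=3: [-8, -2, -15]
Optimal cycle mean attained by: cycle 2->3->2, total (-4) + (-7), length 2.
Answer: λ = -11/2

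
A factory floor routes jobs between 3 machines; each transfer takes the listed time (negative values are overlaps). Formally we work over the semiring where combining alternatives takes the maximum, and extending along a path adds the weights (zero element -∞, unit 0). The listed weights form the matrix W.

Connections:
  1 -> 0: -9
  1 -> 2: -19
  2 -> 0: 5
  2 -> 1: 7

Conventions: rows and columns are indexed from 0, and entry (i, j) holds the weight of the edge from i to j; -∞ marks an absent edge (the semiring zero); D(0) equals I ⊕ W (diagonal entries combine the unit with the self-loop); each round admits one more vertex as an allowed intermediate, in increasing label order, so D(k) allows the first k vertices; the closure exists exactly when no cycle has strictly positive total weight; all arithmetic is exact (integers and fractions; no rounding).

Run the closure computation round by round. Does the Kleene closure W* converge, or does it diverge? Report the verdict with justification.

D(0):
  [0, -∞, -∞]
  [-9, 0, -19]
  [5, 7, 0]
D(1):
  [0, -∞, -∞]
  [-9, 0, -19]
  [5, 7, 0]
D(2):
  [0, -∞, -∞]
  [-9, 0, -19]
  [5, 7, 0]
D(3):
  [0, -∞, -∞]
  [-9, 0, -19]
  [5, 7, 0]
Key observation: every diagonal entry stays at the unit through all rounds, so no improving cycle exists.
Answer: CONVERGES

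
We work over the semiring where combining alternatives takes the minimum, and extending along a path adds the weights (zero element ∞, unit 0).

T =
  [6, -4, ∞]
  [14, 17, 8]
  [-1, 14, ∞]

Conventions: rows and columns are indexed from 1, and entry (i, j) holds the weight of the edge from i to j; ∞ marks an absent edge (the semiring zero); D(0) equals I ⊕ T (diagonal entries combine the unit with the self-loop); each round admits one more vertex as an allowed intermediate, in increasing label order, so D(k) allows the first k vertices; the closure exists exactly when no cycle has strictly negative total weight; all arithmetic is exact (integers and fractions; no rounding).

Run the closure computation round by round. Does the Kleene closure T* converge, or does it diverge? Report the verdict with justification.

D(0):
  [0, -4, ∞]
  [14, 0, 8]
  [-1, 14, 0]
D(1):
  [0, -4, ∞]
  [14, 0, 8]
  [-1, -5, 0]
D(2):
  [0, -4, 4]
  [14, 0, 8]
  [-1, -5, 0]
D(3):
  [0, -4, 4]
  [7, 0, 8]
  [-1, -5, 0]
Key observation: every diagonal entry stays at the unit through all rounds, so no improving cycle exists.
Answer: CONVERGES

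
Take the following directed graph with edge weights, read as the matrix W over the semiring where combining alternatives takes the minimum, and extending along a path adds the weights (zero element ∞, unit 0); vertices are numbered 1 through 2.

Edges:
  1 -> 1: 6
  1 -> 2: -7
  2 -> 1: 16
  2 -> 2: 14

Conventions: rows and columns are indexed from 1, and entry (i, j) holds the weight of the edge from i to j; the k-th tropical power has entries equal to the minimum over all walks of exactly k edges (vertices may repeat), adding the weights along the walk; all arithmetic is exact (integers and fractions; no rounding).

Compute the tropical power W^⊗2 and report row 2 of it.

W^⊗2:
  [9, -1]
  [22, 9]
Answer: row 2 of W^⊗2 = [22, 9]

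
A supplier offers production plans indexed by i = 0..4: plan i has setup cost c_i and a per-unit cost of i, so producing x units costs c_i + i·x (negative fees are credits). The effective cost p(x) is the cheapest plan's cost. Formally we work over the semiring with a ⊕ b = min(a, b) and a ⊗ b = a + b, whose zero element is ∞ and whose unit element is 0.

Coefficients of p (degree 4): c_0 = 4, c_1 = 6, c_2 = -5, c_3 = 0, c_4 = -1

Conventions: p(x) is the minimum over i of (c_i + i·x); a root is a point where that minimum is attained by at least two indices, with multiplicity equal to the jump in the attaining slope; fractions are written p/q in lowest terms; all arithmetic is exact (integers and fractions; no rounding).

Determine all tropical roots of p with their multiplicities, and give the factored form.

hull edge (i=0, c=4) to (i=2, c=-5): slope -9/2, span 2
hull edge (i=2, c=-5) to (i=4, c=-1): slope 2, span 2
Factored form: p(x) = -1 ⊗ (x ⊕ (-2)) ⊗ (x ⊕ (-2)) ⊗ (x ⊕ 9/2) ⊗ (x ⊕ 9/2)
Answer: roots = -2 (mult 2), 9/2 (mult 2)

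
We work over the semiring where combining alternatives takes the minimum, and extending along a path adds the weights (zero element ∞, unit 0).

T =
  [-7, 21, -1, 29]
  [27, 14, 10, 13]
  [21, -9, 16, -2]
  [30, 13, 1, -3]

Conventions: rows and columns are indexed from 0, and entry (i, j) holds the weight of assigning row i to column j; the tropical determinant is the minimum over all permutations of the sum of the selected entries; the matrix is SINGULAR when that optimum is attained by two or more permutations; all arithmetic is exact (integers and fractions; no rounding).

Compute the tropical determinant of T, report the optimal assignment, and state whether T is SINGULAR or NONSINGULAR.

σ = (0, 1, 2, 3): (-7) + 14 + 16 + (-3) = 20
σ = (0, 1, 3, 2): (-7) + 14 + (-2) + 1 = 6
σ = (0, 2, 1, 3): (-7) + 10 + (-9) + (-3) = -9
σ = (0, 2, 3, 1): (-7) + 10 + (-2) + 13 = 14
σ = (0, 3, 1, 2): (-7) + 13 + (-9) + 1 = -2
σ = (0, 3, 2, 1): (-7) + 13 + 16 + 13 = 35
σ = (1, 0, 2, 3): 21 + 27 + 16 + (-3) = 61
σ = (1, 0, 3, 2): 21 + 27 + (-2) + 1 = 47
σ = (1, 2, 0, 3): 21 + 10 + 21 + (-3) = 49
σ = (1, 2, 3, 0): 21 + 10 + (-2) + 30 = 59
σ = (1, 3, 0, 2): 21 + 13 + 21 + 1 = 56
σ = (1, 3, 2, 0): 21 + 13 + 16 + 30 = 80
σ = (2, 0, 1, 3): (-1) + 27 + (-9) + (-3) = 14
σ = (2, 0, 3, 1): (-1) + 27 + (-2) + 13 = 37
σ = (2, 1, 0, 3): (-1) + 14 + 21 + (-3) = 31
σ = (2, 1, 3, 0): (-1) + 14 + (-2) + 30 = 41
σ = (2, 3, 0, 1): (-1) + 13 + 21 + 13 = 46
σ = (2, 3, 1, 0): (-1) + 13 + (-9) + 30 = 33
σ = (3, 0, 1, 2): 29 + 27 + (-9) + 1 = 48
σ = (3, 0, 2, 1): 29 + 27 + 16 + 13 = 85
σ = (3, 1, 0, 2): 29 + 14 + 21 + 1 = 65
σ = (3, 1, 2, 0): 29 + 14 + 16 + 30 = 89
σ = (3, 2, 0, 1): 29 + 10 + 21 + 13 = 73
σ = (3, 2, 1, 0): 29 + 10 + (-9) + 30 = 60
Optimal value attained by: σ = (0, 2, 1, 3).
Answer: det⊕(T) = -9; verdict: NONSINGULAR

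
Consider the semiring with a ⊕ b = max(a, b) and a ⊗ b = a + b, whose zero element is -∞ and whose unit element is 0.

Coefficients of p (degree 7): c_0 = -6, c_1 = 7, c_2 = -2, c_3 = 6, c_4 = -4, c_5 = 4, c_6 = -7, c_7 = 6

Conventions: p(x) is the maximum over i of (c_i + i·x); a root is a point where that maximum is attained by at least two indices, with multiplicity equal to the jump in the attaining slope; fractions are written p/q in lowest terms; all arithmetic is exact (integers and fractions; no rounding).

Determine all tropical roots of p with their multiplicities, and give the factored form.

hull edge (i=0, c=-6) to (i=1, c=7): slope 13, span 1
hull edge (i=1, c=7) to (i=7, c=6): slope -1/6, span 6
Factored form: p(x) = 6 ⊗ (x ⊕ (-13)) ⊗ (x ⊕ 1/6) ⊗ (x ⊕ 1/6) ⊗ (x ⊕ 1/6) ⊗ (x ⊕ 1/6) ⊗ (x ⊕ 1/6) ⊗ (x ⊕ 1/6)
Answer: roots = -13 (mult 1), 1/6 (mult 6)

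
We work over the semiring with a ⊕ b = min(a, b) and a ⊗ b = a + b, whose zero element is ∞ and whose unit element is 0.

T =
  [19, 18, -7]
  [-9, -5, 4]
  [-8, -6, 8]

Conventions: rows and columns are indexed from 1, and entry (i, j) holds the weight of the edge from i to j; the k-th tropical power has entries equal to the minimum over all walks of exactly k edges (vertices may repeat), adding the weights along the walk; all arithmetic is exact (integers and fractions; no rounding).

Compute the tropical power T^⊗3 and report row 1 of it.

T^⊗2:
  [-15, -13, 1]
  [-14, -10, -16]
  [-15, -11, -15]
T^⊗3:
  [-22, -18, -22]
  [-24, -22, -21]
  [-23, -21, -22]
Answer: row 1 of T^⊗3 = [-22, -18, -22]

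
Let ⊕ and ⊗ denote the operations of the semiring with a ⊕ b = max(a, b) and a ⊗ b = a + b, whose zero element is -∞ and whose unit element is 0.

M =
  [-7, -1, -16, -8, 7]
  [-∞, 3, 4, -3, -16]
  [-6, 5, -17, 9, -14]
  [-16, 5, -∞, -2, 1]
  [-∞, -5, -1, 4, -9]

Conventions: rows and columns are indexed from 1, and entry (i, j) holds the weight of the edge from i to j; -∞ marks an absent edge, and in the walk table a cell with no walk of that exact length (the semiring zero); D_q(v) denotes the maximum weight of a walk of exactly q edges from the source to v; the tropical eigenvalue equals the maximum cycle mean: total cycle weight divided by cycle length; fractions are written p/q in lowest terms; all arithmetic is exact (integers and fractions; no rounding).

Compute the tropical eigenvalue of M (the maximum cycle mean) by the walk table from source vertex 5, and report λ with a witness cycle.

q=0: [-∞, -∞, -∞, -∞, 0]
q=1: [-∞, -5, -1, 4, -9]
q=2: [-7, 9, -1, 8, 5]
q=3: [-7, 13, 13, 9, 9]
q=4: [7, 18, 17, 22, 10]
q=5: [11, 27, 22, 26, 23]
Optimal cycle mean attained by: cycle 2->3->4->2, total 4 + 9 + 5, length 3.
Answer: λ = 6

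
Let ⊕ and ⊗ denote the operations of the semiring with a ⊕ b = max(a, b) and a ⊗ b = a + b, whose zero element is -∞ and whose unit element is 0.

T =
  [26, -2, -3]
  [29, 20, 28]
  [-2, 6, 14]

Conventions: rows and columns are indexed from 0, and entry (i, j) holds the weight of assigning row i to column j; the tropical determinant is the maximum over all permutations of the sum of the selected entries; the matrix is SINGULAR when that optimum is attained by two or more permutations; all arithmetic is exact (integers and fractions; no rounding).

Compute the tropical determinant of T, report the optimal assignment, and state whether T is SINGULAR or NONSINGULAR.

σ = (0, 1, 2): 26 + 20 + 14 = 60
σ = (0, 2, 1): 26 + 28 + 6 = 60
σ = (1, 0, 2): (-2) + 29 + 14 = 41
σ = (1, 2, 0): (-2) + 28 + (-2) = 24
σ = (2, 0, 1): (-3) + 29 + 6 = 32
σ = (2, 1, 0): (-3) + 20 + (-2) = 15
Optimal value attained by: σ = (0, 1, 2).
Answer: det⊕(T) = 60; verdict: SINGULAR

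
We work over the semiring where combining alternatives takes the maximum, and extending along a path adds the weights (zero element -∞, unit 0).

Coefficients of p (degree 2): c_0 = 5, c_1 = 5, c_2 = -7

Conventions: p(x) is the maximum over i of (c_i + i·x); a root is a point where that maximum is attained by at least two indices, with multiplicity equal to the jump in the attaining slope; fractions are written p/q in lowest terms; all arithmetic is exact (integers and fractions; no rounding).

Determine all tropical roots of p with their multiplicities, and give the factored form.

hull edge (i=0, c=5) to (i=1, c=5): slope 0, span 1
hull edge (i=1, c=5) to (i=2, c=-7): slope -12, span 1
Factored form: p(x) = -7 ⊗ (x ⊕ 0) ⊗ (x ⊕ 12)
Answer: roots = 0 (mult 1), 12 (mult 1)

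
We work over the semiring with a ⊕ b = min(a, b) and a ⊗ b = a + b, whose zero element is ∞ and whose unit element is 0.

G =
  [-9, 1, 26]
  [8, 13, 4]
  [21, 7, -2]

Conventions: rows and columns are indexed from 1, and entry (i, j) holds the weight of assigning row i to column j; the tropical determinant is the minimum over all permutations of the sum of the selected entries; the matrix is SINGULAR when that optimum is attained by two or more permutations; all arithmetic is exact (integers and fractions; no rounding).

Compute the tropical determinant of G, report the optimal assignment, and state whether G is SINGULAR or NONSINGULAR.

σ = (1, 2, 3): (-9) + 13 + (-2) = 2
σ = (1, 3, 2): (-9) + 4 + 7 = 2
σ = (2, 1, 3): 1 + 8 + (-2) = 7
σ = (2, 3, 1): 1 + 4 + 21 = 26
σ = (3, 1, 2): 26 + 8 + 7 = 41
σ = (3, 2, 1): 26 + 13 + 21 = 60
Optimal value attained by: σ = (1, 2, 3).
Answer: det⊕(G) = 2; verdict: SINGULAR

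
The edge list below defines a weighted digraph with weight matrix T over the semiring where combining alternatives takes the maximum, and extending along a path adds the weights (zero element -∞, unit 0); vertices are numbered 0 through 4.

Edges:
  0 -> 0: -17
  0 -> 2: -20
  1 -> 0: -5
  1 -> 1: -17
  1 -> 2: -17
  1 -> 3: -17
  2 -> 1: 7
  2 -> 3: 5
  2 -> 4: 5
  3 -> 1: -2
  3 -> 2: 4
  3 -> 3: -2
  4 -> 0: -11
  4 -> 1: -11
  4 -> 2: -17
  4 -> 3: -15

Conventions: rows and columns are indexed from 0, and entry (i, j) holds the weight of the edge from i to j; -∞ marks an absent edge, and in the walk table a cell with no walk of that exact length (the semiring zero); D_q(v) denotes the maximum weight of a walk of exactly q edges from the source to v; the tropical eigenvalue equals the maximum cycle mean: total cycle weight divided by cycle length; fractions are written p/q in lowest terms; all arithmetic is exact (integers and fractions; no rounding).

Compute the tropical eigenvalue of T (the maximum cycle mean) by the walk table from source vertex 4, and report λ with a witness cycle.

q=0: [-∞, -∞, -∞, -∞, 0]
q=1: [-11, -11, -17, -15, -∞]
q=2: [-16, -10, -11, -12, -12]
q=3: [-15, -4, -8, -6, -6]
q=4: [-9, -1, -2, -3, -3]
q=5: [-6, 5, 1, 3, 3]
Optimal cycle mean attained by: cycle 2->3->2, total 5 + 4, length 2.
Answer: λ = 9/2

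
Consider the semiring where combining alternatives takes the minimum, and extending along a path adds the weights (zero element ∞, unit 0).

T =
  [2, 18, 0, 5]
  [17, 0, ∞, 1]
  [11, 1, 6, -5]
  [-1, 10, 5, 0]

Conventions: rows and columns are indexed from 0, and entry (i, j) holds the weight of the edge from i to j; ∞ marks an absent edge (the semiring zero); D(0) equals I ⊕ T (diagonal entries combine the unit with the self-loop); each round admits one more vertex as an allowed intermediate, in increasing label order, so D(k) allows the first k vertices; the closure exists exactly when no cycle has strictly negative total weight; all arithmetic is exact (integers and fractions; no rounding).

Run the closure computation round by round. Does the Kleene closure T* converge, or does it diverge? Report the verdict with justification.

D(0):
  [0, 18, 0, 5]
  [17, 0, ∞, 1]
  [11, 1, 0, -5]
  [-1, 10, 5, 0]
D(1):
  [0, 18, 0, 5]
  [17, 0, 17, 1]
  [11, 1, 0, -5]
  [-1, 10, -1, 0]
D(2):
  [0, 18, 0, 5]
  [17, 0, 17, 1]
  [11, 1, 0, -5]
  [-1, 10, -1, 0]
Detection: at round 3, diagonal entry (3, 3) turns strictly negative.
Key observation: the cycle 3->0->2->3 has total weight (-1) + 0 + (-5), which is strictly negative.
Answer: DIVERGES — negative cycle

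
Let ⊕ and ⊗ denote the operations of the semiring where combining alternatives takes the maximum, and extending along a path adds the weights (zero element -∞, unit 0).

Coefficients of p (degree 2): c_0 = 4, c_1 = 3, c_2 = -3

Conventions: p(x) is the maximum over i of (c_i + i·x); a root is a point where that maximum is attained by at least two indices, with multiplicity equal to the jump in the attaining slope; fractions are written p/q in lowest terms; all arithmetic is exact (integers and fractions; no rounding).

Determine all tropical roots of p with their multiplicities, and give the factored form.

hull edge (i=0, c=4) to (i=1, c=3): slope -1, span 1
hull edge (i=1, c=3) to (i=2, c=-3): slope -6, span 1
Factored form: p(x) = -3 ⊗ (x ⊕ 1) ⊗ (x ⊕ 6)
Answer: roots = 1 (mult 1), 6 (mult 1)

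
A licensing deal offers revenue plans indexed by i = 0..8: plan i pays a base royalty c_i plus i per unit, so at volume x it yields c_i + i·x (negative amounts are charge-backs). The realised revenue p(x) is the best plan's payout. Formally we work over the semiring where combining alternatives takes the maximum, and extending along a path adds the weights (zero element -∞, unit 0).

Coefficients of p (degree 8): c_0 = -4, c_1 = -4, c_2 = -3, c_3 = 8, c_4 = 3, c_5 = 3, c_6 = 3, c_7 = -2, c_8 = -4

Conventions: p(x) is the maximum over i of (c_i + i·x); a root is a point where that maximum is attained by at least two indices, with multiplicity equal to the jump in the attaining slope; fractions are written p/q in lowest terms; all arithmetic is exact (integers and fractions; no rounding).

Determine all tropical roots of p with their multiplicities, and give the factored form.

hull edge (i=0, c=-4) to (i=3, c=8): slope 4, span 3
hull edge (i=3, c=8) to (i=6, c=3): slope -5/3, span 3
hull edge (i=6, c=3) to (i=8, c=-4): slope -7/2, span 2
Factored form: p(x) = -4 ⊗ (x ⊕ (-4)) ⊗ (x ⊕ (-4)) ⊗ (x ⊕ (-4)) ⊗ (x ⊕ 5/3) ⊗ (x ⊕ 5/3) ⊗ (x ⊕ 5/3) ⊗ (x ⊕ 7/2) ⊗ (x ⊕ 7/2)
Answer: roots = -4 (mult 3), 5/3 (mult 3), 7/2 (mult 2)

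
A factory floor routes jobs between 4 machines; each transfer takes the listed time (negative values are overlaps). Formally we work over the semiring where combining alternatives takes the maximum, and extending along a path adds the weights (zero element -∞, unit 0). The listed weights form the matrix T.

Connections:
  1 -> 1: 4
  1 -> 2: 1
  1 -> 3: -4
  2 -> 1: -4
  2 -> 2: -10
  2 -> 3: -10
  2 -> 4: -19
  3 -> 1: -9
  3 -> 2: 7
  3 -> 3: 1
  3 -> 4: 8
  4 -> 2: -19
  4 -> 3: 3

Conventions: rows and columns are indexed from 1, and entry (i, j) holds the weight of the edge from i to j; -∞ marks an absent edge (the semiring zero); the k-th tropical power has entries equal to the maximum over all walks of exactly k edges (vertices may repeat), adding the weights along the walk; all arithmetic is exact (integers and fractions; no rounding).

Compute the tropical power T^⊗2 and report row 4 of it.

T^⊗2:
  [8, 5, 0, 4]
  [0, -3, -8, -2]
  [3, 8, 11, 9]
  [-6, 10, 4, 11]
Answer: row 4 of T^⊗2 = [-6, 10, 4, 11]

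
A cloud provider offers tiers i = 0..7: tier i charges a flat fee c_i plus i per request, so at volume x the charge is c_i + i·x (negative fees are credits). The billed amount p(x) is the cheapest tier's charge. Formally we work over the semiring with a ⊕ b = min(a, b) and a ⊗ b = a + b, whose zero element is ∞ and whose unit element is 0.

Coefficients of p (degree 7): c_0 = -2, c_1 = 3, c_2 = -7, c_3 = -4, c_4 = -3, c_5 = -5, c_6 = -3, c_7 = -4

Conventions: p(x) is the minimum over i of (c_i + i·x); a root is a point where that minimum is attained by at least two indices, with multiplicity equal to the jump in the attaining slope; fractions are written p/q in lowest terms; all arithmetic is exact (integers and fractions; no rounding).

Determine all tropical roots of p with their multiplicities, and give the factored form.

hull edge (i=0, c=-2) to (i=2, c=-7): slope -5/2, span 2
hull edge (i=2, c=-7) to (i=7, c=-4): slope 3/5, span 5
Factored form: p(x) = -4 ⊗ (x ⊕ (-3/5)) ⊗ (x ⊕ (-3/5)) ⊗ (x ⊕ (-3/5)) ⊗ (x ⊕ (-3/5)) ⊗ (x ⊕ (-3/5)) ⊗ (x ⊕ 5/2) ⊗ (x ⊕ 5/2)
Answer: roots = -3/5 (mult 5), 5/2 (mult 2)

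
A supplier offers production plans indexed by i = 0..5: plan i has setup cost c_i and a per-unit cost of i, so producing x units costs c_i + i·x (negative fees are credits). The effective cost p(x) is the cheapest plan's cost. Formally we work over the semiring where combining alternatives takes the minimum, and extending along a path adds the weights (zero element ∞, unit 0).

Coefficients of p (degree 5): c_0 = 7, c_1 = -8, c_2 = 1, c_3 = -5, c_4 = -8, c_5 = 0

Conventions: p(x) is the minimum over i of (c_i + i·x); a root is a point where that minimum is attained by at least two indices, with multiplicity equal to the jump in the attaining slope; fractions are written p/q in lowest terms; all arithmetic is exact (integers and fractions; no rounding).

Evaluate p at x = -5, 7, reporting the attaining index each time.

p(-5) = min(7+0·(-5)=7, -8+1·(-5)=-13, 1+2·(-5)=-9, -5+3·(-5)=-20, -8+4·(-5)=-28, 0+5·(-5)=-25) = -28 (attained by i=4)
p(7) = min(7+0·7=7, -8+1·7=-1, 1+2·7=15, -5+3·7=16, -8+4·7=20, 0+5·7=35) = -1 (attained by i=1)
Answer: p(-5) = -28; p(7) = -1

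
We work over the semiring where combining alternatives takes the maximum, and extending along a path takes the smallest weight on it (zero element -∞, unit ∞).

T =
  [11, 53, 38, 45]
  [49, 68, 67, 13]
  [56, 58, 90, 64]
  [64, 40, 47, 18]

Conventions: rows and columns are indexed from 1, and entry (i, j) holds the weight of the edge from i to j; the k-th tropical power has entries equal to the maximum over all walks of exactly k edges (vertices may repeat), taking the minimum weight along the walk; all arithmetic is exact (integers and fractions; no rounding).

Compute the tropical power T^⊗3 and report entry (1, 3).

T^⊗2:
  [49, 53, 53, 38]
  [56, 68, 67, 64]
  [64, 58, 90, 64]
  [47, 53, 47, 47]
T^⊗3:
  [53, 53, 53, 53]
  [64, 68, 67, 64]
  [64, 58, 90, 64]
  [49, 53, 53, 47]
Key observation: the optimum is the walk 1->2->2->3, with weight 53 min 68 min 67 = 53.
Optimal value attained by: walk 1->2->2->3.
Answer: (T^⊗3)[1][3] = 53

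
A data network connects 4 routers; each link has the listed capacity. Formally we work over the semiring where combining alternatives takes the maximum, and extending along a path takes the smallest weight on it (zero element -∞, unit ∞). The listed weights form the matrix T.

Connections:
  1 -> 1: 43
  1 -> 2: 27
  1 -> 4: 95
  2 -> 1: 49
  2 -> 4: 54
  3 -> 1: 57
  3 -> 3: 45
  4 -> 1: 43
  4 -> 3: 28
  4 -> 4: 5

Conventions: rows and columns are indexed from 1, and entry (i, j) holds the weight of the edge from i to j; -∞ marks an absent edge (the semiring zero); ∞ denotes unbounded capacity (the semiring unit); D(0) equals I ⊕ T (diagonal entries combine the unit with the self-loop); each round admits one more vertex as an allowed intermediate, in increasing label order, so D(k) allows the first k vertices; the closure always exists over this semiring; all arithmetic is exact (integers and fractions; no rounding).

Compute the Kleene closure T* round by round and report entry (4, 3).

D(0):
  [∞, 27, -∞, 95]
  [49, ∞, -∞, 54]
  [57, -∞, ∞, -∞]
  [43, -∞, 28, ∞]
D(1):
  [∞, 27, -∞, 95]
  [49, ∞, -∞, 54]
  [57, 27, ∞, 57]
  [43, 27, 28, ∞]
D(2):
  [∞, 27, -∞, 95]
  [49, ∞, -∞, 54]
  [57, 27, ∞, 57]
  [43, 27, 28, ∞]
D(3):
  [∞, 27, -∞, 95]
  [49, ∞, -∞, 54]
  [57, 27, ∞, 57]
  [43, 27, 28, ∞]
D(4):
  [∞, 27, 28, 95]
  [49, ∞, 28, 54]
  [57, 27, ∞, 57]
  [43, 27, 28, ∞]
Answer: T*[4][3] = 28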